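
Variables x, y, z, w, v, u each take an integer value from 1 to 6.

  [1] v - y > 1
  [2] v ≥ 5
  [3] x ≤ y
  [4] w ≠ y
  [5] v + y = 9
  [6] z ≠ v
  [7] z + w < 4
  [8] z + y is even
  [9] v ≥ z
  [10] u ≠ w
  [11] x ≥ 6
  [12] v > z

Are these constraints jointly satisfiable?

Unsatisfiable

From constraint 2: v ≥ 5. From constraints 3 and 11: y ≥ x ≥ 6. Hence v + y ≥ 11. But constraint 5 requires v + y = 9, and 9 < 11. Contradiction.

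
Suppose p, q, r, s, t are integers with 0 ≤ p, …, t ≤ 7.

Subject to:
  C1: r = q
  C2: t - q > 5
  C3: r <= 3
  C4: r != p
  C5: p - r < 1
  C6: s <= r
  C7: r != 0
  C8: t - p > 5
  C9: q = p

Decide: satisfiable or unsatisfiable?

Unsatisfiable

From constraints 1 and 9, r = q = p, so r = p. But constraint 4 says r ≠ p. Contradiction.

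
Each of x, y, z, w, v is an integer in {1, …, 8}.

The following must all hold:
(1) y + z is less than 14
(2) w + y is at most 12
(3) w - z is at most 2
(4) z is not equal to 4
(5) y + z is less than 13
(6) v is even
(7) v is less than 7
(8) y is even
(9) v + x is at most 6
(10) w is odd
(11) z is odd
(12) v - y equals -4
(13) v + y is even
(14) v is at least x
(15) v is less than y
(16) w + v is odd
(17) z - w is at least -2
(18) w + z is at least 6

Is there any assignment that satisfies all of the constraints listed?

Setting (x, y, z, w, v) = (2, 8, 3, 3, 4) satisfies everything: constraint 1: y + z = 11; constraint 2: w + y = 11, and the others follow.

Satisfiable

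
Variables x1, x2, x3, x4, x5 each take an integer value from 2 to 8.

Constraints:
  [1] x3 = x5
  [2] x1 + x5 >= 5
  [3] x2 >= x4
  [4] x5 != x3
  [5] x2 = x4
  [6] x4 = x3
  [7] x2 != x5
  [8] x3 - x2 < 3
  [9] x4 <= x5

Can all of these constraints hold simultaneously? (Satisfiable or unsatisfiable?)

From constraints 1, 5, and 6, x2 = x4 = x3 = x5, so x2 = x5. But constraint 7 says x2 ≠ x5. Contradiction.

Unsatisfiable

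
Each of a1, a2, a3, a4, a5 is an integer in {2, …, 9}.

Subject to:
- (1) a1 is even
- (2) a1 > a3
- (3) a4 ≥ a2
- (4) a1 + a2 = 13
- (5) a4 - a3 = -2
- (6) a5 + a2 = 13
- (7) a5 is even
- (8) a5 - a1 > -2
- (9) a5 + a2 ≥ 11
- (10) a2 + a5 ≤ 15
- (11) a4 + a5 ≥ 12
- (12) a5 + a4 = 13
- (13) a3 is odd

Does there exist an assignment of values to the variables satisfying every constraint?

One satisfying assignment is a1 = 8, a2 = 5, a3 = 7, a4 = 5, a5 = 8.
For the less obvious constraints — constraint 4: a1 + a2 = 13; constraint 5: a4 - a3 = -2; constraint 6: a5 + a2 = 13 — and the others hold by inspection.

Satisfiable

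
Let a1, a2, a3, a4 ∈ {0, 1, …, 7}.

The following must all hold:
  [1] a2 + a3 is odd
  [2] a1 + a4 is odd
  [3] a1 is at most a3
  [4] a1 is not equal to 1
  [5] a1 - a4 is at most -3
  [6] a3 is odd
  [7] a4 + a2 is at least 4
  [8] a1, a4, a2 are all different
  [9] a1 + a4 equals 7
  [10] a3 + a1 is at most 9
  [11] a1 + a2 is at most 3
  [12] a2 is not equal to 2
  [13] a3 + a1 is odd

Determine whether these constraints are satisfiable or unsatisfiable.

One satisfying assignment is a1 = 2, a2 = 0, a3 = 7, a4 = 5.
For the less obvious constraints — constraint 5: a1 - a4 = -3; constraint 7: a4 + a2 = 5 — and the others hold by inspection.

Satisfiable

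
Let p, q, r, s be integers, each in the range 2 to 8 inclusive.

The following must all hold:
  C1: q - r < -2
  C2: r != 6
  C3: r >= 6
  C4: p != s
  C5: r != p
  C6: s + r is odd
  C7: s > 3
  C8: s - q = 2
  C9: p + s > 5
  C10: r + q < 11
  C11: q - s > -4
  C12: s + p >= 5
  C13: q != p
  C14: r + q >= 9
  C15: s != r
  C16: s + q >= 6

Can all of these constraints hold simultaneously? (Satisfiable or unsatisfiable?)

Take p = 3, q = 2, r = 7, s = 4. Then constraint 1: q - r = -5; constraint 8: s - q = 2, and every other listed constraint is also met.

Satisfiable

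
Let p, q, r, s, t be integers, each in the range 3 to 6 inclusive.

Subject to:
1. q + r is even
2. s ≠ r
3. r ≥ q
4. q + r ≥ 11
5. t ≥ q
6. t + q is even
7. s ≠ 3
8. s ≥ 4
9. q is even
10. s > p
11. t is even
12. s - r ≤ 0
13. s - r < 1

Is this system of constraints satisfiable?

Take p = 3, q = 6, r = 6, s = 5, t = 6. Then constraint 4: q + r = 12; constraint 12: s - r = -1, and every other listed constraint is also met.

Satisfiable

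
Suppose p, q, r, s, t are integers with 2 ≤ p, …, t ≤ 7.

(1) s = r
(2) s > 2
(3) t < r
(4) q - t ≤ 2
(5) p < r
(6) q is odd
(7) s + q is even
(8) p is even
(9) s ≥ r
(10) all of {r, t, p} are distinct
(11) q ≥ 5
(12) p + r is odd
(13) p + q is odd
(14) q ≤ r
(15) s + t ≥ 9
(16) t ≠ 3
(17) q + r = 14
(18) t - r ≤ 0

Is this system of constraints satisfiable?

Satisfiable

The assignment p = 2, q = 7, r = 7, s = 7, t = 5 works:
  constraint 4 holds since q - t = 2.
  constraint 15 holds since s + t = 12.
  constraint 17 holds since q + r = 14.
The rest check out directly.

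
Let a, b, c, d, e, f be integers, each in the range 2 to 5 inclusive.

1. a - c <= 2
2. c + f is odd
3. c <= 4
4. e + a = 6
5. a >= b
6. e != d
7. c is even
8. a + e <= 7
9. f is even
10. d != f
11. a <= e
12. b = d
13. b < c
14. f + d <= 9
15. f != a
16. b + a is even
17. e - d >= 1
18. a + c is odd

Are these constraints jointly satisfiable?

Constraint 7 makes c even and constraint 9 makes f even, so c + f must be even. Constraint 2 says c + f is odd — contradiction.

Unsatisfiable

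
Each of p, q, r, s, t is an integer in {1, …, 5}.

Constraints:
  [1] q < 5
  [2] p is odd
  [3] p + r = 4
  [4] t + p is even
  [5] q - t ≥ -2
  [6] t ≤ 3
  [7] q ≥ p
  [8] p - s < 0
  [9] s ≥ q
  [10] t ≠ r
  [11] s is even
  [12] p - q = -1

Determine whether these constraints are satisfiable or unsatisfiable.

One satisfying assignment is p = 1, q = 2, r = 3, s = 2, t = 1.
For the less obvious constraints — constraint 3: p + r = 4; constraint 5: q - t = 1; constraint 8: p - s = -1 — and the others hold by inspection.

Satisfiable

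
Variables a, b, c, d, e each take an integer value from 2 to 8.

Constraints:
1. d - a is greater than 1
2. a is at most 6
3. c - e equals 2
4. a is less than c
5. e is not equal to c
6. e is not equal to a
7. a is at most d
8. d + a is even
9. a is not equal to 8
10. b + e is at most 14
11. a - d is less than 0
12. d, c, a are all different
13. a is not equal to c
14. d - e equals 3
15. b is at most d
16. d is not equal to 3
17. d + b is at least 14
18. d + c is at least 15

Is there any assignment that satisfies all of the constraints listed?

Take a = 6, b = 7, c = 7, d = 8, e = 5. Then constraint 1: d - a = 2; constraint 3: c - e = 2, and every other listed constraint is also met.

Satisfiable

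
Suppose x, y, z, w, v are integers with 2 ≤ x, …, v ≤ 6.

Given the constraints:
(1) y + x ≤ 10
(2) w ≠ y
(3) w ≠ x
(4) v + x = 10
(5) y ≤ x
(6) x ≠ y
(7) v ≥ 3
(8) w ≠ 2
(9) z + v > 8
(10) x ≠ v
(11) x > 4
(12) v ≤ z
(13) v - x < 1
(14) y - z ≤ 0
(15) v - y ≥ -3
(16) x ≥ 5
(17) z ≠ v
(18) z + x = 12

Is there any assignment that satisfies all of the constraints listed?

The assignment x = 6, y = 4, z = 6, w = 3, v = 4 works:
  constraint 1 holds since y + x = 10.
  constraint 4 holds since v + x = 10.
The rest check out directly.

Satisfiable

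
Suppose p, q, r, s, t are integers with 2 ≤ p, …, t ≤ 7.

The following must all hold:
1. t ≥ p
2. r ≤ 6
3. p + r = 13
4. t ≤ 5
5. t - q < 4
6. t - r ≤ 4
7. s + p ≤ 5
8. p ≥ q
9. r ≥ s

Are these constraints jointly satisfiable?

Unsatisfiable

From constraints 1 and 4: p ≤ t ≤ 5. From constraint 2: r ≤ 6. Hence p + r ≤ 11. But constraint 3 requires p + r = 13, and 13 > 11. Contradiction.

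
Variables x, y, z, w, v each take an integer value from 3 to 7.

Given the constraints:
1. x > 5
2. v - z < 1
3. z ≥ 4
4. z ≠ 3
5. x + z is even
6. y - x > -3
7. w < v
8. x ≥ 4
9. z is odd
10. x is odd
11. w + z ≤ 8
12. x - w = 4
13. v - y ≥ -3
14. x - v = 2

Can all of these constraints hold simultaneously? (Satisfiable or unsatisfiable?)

Satisfiable

One satisfying assignment is x = 7, y = 6, z = 5, w = 3, v = 5.
For the less obvious constraints — constraint 2: v - z = 0; constraint 6: y - x = -1; constraint 11: w + z = 8 — and the others hold by inspection.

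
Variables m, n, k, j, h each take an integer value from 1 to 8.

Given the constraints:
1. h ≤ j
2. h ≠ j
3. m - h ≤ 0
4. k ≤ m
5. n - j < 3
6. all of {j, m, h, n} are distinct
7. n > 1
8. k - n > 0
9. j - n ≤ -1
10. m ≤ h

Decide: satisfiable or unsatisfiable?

Constraints 1, 3, 4, 8, and 9 give k ≤ m, m ≤ h, h ≤ j, j < n, n < k. Chaining: k ≤ m ≤ h ≤ j < n < k, which forces k < k — impossible.

Unsatisfiable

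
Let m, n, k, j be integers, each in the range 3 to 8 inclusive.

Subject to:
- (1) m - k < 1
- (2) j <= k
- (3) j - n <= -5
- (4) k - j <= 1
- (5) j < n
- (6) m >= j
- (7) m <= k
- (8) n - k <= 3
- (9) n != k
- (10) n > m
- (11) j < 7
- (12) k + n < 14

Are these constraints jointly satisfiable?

Unsatisfiable

Constraints 3, 4, and 8 give j − k ≥ -1, k − n ≥ -3, n − j ≥ 5.
Adding all 3 inequalities: the left sides telescope to 0, and the right sides sum to (-1) + (-3) + 5 = 1. So 0 ≥ 1, which is false.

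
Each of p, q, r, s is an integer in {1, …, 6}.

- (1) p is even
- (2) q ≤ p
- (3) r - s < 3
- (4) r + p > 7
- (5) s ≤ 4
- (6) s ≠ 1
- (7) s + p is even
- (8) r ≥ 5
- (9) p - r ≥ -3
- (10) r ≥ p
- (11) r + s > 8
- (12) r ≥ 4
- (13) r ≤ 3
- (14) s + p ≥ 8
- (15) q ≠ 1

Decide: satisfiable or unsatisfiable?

From constraint 5: s ≤ 4. From constraints 10 and 13: p ≤ r ≤ 3. Hence s + p ≤ 7. But constraint 14 requires s + p ≥ 8, and 8 > 7. Contradiction.

Unsatisfiable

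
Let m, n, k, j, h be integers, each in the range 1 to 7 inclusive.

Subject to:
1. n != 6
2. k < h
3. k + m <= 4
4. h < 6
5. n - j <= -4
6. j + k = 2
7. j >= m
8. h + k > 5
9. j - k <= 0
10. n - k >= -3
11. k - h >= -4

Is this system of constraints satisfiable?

Constraints 5, 9, and 10 give n − k ≥ -3, k − j ≥ 0, j − n ≥ 4.
Adding all 3 inequalities: the left sides telescope to 0, and the right sides sum to (-3) + 0 + 4 = 1. So 0 ≥ 1, which is false.

Unsatisfiable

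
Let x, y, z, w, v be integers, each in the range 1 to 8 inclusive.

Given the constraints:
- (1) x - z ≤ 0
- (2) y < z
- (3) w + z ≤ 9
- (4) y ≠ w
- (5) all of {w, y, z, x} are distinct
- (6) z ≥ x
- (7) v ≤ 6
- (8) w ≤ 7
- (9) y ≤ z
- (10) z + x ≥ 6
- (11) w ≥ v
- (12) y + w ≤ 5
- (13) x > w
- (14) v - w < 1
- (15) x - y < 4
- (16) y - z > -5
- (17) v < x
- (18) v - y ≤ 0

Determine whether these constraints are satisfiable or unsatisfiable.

Try x = 4, y = 1, z = 5, w = 3, v = 1.
Check constraint 1: x - z = -1; constraint 3: w + z = 8; constraint 10: z + x = 9. The remaining constraints are straightforward to verify.

Satisfiable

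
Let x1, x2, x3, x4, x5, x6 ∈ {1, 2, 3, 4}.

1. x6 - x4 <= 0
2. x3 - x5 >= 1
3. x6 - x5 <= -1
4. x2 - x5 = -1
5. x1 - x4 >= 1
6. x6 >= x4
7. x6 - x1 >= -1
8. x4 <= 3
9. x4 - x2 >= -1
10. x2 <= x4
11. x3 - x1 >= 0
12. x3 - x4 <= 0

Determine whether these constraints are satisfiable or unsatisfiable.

Unsatisfiable

Constraints 2, 3, 5, 7, and 12 give x4 − x3 ≥ 0, x3 − x5 ≥ 1, x5 − x6 ≥ 1, x6 − x1 ≥ -1, x1 − x4 ≥ 1.
Adding all 5 inequalities: the left sides telescope to 0, and the right sides sum to 0 + 1 + 1 + (-1) + 1 = 2. So 0 ≥ 2, which is false.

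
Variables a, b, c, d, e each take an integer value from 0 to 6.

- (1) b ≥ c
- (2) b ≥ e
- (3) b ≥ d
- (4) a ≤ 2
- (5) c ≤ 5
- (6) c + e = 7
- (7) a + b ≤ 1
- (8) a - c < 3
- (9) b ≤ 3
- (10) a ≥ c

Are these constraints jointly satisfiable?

Unsatisfiable

From constraints 4 and 10: c ≤ a ≤ 2. From constraints 2 and 9: e ≤ b ≤ 3. Hence c + e ≤ 5. But constraint 6 requires c + e = 7, and 7 > 5. Contradiction.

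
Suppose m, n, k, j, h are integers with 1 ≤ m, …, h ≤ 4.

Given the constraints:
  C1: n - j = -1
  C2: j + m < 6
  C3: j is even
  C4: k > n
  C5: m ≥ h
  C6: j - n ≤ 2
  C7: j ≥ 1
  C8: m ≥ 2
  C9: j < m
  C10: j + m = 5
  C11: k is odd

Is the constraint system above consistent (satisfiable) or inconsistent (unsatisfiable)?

Satisfiable

Take m = 3, n = 1, k = 3, j = 2, h = 3. Then constraint 1: n - j = -1; constraint 2: j + m = 5; constraint 6: j - n = 1, and every other listed constraint is also met.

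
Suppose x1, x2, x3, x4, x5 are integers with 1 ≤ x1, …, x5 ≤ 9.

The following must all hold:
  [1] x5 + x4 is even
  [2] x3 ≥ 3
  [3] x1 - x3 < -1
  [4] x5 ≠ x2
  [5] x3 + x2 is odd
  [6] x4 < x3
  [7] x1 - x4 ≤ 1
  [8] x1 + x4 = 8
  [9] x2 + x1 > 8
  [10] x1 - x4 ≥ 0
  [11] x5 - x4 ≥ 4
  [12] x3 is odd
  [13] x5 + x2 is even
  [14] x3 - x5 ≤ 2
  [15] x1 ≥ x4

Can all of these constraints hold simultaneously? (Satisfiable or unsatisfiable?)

Satisfiable

Take x1 = 4, x2 = 6, x3 = 7, x4 = 4, x5 = 8. Then constraint 3: x1 - x3 = -3; constraint 7: x1 - x4 = 0; constraint 8: x1 + x4 = 8, and every other listed constraint is also met.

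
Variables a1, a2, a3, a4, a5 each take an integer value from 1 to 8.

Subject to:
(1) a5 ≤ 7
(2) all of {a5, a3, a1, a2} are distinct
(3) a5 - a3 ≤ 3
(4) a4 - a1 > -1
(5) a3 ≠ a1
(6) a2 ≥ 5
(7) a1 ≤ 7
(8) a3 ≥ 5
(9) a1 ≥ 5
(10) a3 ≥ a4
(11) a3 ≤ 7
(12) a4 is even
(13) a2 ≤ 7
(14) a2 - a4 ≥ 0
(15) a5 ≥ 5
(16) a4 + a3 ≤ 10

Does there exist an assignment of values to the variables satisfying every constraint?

Constraints 1, 6, 7, 8, 9, 11, 13, and 15 confine each of a5, a3, a1, a2 to the 3 values {5, …, 7}.
Constraint 2 requires all 4 of them to be distinct, but only 3 values are available — impossible by the pigeonhole principle.

Unsatisfiable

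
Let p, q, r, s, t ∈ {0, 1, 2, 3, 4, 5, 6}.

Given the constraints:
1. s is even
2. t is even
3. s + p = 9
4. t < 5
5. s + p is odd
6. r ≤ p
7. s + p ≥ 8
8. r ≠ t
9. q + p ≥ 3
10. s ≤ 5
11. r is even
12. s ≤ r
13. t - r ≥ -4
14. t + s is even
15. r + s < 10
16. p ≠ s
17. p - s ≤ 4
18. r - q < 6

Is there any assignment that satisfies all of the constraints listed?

Satisfiable

Take p = 5, q = 1, r = 4, s = 4, t = 0. Then constraint 3: s + p = 9; constraint 7: s + p = 9; constraint 9: q + p = 6, and every other listed constraint is also met.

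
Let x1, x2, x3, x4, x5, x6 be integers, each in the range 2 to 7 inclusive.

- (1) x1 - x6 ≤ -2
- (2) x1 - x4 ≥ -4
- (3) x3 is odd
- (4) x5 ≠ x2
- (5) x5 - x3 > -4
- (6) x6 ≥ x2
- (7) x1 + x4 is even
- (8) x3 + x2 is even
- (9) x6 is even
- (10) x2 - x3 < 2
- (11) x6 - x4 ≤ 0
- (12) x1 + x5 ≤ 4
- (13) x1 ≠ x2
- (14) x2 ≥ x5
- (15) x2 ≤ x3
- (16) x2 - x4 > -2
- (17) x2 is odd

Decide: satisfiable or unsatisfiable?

Try x1 = 2, x2 = 3, x3 = 3, x4 = 4, x5 = 2, x6 = 4.
Check constraint 1: x1 - x6 = -2; constraint 2: x1 - x4 = -2. The remaining constraints are straightforward to verify.

Satisfiable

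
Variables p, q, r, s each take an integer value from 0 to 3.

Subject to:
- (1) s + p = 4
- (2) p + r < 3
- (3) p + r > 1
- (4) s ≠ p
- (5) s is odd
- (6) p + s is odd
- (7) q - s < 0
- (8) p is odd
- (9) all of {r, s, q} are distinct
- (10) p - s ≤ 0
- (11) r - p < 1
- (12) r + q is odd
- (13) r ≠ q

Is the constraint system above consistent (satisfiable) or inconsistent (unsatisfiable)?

Constraint 8 makes p odd and constraint 5 makes s odd, so p + s must be even. Constraint 6 says p + s is odd — contradiction.

Unsatisfiable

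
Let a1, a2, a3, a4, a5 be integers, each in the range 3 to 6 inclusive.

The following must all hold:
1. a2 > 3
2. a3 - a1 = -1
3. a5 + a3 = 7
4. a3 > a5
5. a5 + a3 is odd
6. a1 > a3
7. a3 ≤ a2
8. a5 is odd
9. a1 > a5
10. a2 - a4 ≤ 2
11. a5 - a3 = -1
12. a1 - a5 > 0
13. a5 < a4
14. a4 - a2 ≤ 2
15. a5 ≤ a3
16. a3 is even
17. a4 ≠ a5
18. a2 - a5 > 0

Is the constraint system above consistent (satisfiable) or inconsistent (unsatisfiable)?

Take a1 = 5, a2 = 5, a3 = 4, a4 = 4, a5 = 3. Then constraint 2: a3 - a1 = -1; constraint 3: a5 + a3 = 7, and every other listed constraint is also met.

Satisfiable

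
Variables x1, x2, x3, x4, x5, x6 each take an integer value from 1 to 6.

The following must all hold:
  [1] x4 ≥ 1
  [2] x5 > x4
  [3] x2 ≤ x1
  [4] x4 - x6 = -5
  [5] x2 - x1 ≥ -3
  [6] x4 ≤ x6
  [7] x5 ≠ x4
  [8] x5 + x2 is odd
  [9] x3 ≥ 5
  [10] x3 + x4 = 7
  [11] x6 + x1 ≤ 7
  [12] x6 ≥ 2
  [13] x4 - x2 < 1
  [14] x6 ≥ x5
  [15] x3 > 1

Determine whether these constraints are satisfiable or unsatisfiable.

Satisfiable

Setting (x1, x2, x3, x4, x5, x6) = (1, 1, 6, 1, 4, 6) satisfies everything: constraint 4: x4 - x6 = -5; constraint 5: x2 - x1 = 0, and the others follow.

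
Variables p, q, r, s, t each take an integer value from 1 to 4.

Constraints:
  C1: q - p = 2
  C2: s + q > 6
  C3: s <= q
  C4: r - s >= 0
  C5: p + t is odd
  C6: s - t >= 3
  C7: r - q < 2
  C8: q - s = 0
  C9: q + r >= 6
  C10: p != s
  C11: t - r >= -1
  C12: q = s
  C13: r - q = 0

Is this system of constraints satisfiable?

Unsatisfiable

Constraints 4, 6, and 11 give t − r ≥ -1, r − s ≥ 0, s − t ≥ 3.
Adding all 3 inequalities: the left sides telescope to 0, and the right sides sum to (-1) + 0 + 3 = 2. So 0 ≥ 2, which is false.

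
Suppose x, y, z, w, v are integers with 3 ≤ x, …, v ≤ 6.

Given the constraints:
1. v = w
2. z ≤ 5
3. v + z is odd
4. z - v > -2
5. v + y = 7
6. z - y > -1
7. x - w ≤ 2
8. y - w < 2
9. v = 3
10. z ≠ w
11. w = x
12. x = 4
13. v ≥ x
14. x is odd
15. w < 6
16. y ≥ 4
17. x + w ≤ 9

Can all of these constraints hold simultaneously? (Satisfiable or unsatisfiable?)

Constraint 9 fixes v = 3 and constraint 12 fixes x = 4. Constraints 1 and 11 give v = w = x, so v = x. But 3 ≠ 4 — contradiction.

Unsatisfiable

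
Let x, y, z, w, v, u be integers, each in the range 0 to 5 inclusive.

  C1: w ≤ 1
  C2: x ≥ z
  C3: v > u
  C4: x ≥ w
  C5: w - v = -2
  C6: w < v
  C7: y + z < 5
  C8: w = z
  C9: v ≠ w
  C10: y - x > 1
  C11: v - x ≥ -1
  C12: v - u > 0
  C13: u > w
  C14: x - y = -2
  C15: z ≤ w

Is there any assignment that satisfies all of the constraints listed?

Satisfiable

The assignment x = 0, y = 2, z = 0, w = 0, v = 2, u = 1 works:
  constraint 5 holds since w - v = -2.
  constraint 7 holds since y + z = 2.
  constraint 10 holds since y - x = 2.
The rest check out directly.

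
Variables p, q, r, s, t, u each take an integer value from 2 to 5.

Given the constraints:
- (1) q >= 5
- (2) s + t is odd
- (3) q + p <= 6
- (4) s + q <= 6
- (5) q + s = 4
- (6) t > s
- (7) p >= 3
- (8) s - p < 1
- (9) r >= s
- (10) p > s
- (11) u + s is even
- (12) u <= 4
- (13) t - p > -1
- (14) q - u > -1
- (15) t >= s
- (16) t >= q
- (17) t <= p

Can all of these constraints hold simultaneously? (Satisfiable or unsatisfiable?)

Unsatisfiable

From constraint 1: q ≥ 5. From constraint 7: p ≥ 3. Hence q + p ≥ 8. But constraint 3 requires q + p ≤ 6, and 6 < 8. Contradiction.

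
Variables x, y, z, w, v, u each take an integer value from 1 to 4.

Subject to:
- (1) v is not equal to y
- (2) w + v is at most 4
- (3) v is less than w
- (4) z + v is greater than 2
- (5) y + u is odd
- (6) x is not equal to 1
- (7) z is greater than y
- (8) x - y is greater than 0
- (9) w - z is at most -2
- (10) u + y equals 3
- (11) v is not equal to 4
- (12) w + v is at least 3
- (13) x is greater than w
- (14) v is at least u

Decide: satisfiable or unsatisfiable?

Satisfiable

One satisfying assignment is x = 4, y = 2, z = 4, w = 2, v = 1, u = 1.
For the less obvious constraints — constraint 2: w + v = 3; constraint 4: z + v = 5 — and the others hold by inspection.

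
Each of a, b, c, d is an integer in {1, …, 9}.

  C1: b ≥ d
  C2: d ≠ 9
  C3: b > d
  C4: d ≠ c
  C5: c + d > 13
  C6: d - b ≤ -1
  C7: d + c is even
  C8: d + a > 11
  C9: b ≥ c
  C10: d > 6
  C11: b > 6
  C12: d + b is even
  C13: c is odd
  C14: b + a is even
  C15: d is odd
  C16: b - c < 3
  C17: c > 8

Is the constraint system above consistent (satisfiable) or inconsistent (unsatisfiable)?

The assignment a = 5, b = 9, c = 9, d = 7 works:
  constraint 5 holds since c + d = 16.
  constraint 6 holds since d - b = -2.
The rest check out directly.

Satisfiable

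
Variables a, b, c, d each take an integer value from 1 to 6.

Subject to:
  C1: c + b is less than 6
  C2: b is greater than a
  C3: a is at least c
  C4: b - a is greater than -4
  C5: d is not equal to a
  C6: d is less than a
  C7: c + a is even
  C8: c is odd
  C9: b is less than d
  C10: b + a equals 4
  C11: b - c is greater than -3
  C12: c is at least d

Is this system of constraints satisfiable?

Constraints 2, 6, and 9 give a < b, b < d, d < a. Chaining: a < b < d < a, which forces a < a — impossible.

Unsatisfiable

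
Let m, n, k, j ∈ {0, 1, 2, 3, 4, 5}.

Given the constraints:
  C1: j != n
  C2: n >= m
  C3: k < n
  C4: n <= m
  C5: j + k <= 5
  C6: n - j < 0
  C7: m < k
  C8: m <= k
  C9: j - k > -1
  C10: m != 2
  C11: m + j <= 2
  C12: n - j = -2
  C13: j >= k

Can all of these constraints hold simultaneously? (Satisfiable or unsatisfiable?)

Constraints 3, 4, and 7 give n ≤ m, m < k, k < n. Chaining: n ≤ m < k < n, which forces n < n — impossible.

Unsatisfiable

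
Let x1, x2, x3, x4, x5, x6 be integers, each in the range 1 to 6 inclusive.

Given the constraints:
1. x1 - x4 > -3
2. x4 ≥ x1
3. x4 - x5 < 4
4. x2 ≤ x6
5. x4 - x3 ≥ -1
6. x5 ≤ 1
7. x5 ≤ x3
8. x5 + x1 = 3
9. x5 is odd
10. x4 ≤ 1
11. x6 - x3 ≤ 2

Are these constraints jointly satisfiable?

Unsatisfiable

From constraint 6: x5 ≤ 1. From constraints 2 and 10: x1 ≤ x4 ≤ 1. Hence x5 + x1 ≤ 2. But constraint 8 requires x5 + x1 = 3, and 3 > 2. Contradiction.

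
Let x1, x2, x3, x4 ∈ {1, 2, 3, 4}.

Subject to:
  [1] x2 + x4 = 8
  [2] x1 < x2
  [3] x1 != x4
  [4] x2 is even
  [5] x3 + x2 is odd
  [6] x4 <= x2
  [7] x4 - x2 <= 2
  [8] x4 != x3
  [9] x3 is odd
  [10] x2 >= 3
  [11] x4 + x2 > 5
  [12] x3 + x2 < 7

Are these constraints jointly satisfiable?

The assignment x1 = 1, x2 = 4, x3 = 1, x4 = 4 works:
  constraint 1 holds since x2 + x4 = 8.
  constraint 7 holds since x4 - x2 = 0.
  constraint 11 holds since x4 + x2 = 8.
The rest check out directly.

Satisfiable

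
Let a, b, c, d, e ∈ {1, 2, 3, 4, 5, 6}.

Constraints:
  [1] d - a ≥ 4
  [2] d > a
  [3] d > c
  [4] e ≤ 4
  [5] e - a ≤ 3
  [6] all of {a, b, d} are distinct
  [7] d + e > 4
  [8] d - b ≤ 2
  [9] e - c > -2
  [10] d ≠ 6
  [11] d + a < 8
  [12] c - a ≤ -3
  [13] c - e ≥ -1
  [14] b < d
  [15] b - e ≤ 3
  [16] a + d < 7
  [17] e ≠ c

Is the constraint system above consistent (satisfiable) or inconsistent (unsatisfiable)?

Constraints 1, 8, 12, 13, and 15 give e − b ≥ -3, b − d ≥ -2, d − a ≥ 4, a − c ≥ 3, c − e ≥ -1.
Adding all 5 inequalities: the left sides telescope to 0, and the right sides sum to (-3) + (-2) + 4 + 3 + (-1) = 1. So 0 ≥ 1, which is false.

Unsatisfiable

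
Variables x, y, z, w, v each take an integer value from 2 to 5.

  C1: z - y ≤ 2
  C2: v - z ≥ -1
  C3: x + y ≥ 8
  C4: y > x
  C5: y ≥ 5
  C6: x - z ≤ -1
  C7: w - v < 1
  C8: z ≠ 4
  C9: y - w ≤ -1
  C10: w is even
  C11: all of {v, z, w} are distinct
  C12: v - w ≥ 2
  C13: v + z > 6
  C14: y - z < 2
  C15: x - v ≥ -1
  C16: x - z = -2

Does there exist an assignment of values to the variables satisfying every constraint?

Unsatisfiable

Constraints 1, 6, 9, 12, and 15 give z − x ≥ 1, x − v ≥ -1, v − w ≥ 2, w − y ≥ 1, y − z ≥ -2.
Adding all 5 inequalities: the left sides telescope to 0, and the right sides sum to 1 + (-1) + 2 + 1 + (-2) = 1. So 0 ≥ 1, which is false.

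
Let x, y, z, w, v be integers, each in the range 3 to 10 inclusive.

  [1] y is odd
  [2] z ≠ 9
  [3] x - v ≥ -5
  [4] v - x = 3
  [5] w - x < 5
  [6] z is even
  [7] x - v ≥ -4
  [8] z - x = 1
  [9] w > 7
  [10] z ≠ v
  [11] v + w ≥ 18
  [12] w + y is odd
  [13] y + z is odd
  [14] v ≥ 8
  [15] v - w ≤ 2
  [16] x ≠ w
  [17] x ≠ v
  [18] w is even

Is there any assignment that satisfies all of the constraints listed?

Try x = 7, y = 7, z = 8, w = 10, v = 10.
Check constraint 3: x - v = -3; constraint 4: v - x = 3. The remaining constraints are straightforward to verify.

Satisfiable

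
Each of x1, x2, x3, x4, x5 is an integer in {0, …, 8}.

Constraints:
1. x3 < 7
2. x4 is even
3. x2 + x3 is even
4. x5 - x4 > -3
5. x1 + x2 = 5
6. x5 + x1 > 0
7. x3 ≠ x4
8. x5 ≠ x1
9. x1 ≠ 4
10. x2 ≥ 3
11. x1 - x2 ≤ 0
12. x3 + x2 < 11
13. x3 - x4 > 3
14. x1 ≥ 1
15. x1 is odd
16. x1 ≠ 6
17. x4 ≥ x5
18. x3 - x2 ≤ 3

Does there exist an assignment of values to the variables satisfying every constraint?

One satisfying assignment is x1 = 1, x2 = 4, x3 = 6, x4 = 2, x5 = 2.
For the less obvious constraints — constraint 4: x5 - x4 = 0; constraint 5: x1 + x2 = 5; constraint 6: x5 + x1 = 3 — and the others hold by inspection.

Satisfiable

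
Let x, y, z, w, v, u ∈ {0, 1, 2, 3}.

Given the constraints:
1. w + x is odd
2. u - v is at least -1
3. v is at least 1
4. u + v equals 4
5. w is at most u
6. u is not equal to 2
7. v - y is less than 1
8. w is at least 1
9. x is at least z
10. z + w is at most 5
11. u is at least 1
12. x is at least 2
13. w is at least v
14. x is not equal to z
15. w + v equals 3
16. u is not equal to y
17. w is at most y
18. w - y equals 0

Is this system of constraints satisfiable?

Satisfiable

Take x = 3, y = 2, z = 2, w = 2, v = 1, u = 3. Then constraint 2: u - v = 2; constraint 4: u + v = 4, and every other listed constraint is also met.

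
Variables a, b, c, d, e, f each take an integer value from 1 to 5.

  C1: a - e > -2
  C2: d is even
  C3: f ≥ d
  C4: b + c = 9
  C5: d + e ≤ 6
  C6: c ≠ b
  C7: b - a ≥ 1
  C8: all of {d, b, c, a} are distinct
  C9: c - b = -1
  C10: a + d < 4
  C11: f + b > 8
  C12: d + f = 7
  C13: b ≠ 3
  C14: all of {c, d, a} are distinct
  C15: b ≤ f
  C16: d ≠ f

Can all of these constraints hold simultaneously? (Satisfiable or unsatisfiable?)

Try a = 1, b = 5, c = 4, d = 2, e = 2, f = 5.
Check constraint 1: a - e = -1; constraint 4: b + c = 9; constraint 5: d + e = 4. The remaining constraints are straightforward to verify.

Satisfiable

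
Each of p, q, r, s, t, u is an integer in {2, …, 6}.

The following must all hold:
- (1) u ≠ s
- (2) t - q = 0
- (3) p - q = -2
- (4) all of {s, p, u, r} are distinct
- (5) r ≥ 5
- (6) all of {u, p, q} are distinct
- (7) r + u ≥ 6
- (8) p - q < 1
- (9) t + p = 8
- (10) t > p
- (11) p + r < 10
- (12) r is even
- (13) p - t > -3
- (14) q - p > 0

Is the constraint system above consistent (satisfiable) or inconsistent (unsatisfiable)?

Satisfiable

Take p = 3, q = 5, r = 6, s = 5, t = 5, u = 2. Then constraint 2: t - q = 0; constraint 3: p - q = -2, and every other listed constraint is also met.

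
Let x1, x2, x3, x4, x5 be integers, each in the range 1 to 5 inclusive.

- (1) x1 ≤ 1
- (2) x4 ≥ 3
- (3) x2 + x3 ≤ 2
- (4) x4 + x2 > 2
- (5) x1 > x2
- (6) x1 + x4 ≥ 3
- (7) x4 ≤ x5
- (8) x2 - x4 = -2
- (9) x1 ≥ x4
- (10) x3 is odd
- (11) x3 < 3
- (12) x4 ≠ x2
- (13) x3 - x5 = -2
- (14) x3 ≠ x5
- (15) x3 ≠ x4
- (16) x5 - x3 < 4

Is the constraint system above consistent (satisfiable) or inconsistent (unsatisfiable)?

From constraint 2: x4 ≥ 3. From constraints 1 and 9: x4 ≤ x1 and x1 ≤ 1, so x4 ≤ 1. But 1 < 3, so no value of x4 works.

Unsatisfiable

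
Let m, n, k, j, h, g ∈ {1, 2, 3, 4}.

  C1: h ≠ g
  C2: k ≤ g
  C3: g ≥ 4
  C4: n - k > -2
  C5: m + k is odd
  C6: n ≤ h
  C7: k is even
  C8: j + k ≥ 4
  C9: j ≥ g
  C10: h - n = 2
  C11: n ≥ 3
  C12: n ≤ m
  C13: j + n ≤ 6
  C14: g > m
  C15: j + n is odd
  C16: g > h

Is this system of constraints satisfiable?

Unsatisfiable

From constraints 3 and 9: j ≥ g ≥ 4. From constraint 11: n ≥ 3. Hence j + n ≥ 7. But constraint 13 requires j + n ≤ 6, and 6 < 7. Contradiction.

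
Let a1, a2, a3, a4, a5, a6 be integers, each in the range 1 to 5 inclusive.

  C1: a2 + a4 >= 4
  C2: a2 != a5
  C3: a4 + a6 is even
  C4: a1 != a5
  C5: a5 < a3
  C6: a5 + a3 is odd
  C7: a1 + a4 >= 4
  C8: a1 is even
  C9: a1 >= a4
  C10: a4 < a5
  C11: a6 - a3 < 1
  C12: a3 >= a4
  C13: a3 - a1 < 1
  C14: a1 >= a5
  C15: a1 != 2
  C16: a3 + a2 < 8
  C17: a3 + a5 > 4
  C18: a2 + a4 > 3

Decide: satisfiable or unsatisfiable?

Satisfiable

One satisfying assignment is a1 = 4, a2 = 2, a3 = 4, a4 = 2, a5 = 3, a6 = 2.
For the less obvious constraints — constraint 1: a2 + a4 = 4; constraint 7: a1 + a4 = 6 — and the others hold by inspection.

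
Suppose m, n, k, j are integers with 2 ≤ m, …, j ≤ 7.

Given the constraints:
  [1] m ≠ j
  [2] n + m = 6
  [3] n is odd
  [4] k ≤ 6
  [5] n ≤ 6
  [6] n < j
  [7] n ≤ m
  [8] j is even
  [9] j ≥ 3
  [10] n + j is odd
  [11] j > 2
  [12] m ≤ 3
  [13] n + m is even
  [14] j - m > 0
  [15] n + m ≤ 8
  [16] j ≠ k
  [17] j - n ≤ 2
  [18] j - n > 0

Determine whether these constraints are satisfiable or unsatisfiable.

Satisfiable

One satisfying assignment is m = 3, n = 3, k = 3, j = 4.
For the less obvious constraints — constraint 2: n + m = 6; constraint 14: j - m = 1 — and the others hold by inspection.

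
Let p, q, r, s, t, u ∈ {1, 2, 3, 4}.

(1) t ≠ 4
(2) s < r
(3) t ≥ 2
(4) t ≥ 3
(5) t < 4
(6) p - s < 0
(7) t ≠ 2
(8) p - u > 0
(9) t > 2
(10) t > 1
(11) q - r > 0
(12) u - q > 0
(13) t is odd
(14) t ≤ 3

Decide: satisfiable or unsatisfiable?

Unsatisfiable

Constraints 2, 6, 8, 11, and 12 give u < p, p < s, s < r, r < q, q < u. Chaining: u < p < s < r < q < u, which forces u < u — impossible.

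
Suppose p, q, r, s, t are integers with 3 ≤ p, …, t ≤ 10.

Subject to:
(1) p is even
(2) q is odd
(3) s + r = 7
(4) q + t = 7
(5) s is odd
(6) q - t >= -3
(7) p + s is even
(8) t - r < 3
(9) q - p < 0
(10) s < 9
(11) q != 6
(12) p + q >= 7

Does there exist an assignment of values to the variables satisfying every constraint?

Unsatisfiable

Constraint 1 makes p even and constraint 5 makes s odd, so p + s must be odd. Constraint 7 says p + s is even — contradiction.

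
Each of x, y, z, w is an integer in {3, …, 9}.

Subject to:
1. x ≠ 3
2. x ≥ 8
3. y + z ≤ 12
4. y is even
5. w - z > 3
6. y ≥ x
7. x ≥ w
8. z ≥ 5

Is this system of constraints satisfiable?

Unsatisfiable

From constraints 2 and 6: y ≥ x ≥ 8. From constraint 8: z ≥ 5. Hence y + z ≥ 13. But constraint 3 requires y + z ≤ 12, and 12 < 13. Contradiction.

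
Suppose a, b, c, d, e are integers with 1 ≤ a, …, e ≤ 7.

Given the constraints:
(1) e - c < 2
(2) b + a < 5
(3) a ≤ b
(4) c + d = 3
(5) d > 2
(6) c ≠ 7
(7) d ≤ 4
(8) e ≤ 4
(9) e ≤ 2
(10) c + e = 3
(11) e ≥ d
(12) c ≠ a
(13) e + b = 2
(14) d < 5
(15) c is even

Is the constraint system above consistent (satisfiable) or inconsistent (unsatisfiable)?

From constraint 5: d ≥ 3. From constraints 9 and 11: d ≤ e and e ≤ 2, so d ≤ 2. But 2 < 3, so no value of d works.

Unsatisfiable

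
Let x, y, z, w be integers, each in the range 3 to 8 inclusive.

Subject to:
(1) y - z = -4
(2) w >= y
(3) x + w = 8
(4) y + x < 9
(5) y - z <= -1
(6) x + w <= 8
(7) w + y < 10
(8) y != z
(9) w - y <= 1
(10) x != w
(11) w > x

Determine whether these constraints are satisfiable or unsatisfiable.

Satisfiable

Try x = 3, y = 4, z = 8, w = 5.
Check constraint 1: y - z = -4; constraint 3: x + w = 8; constraint 4: y + x = 7. The remaining constraints are straightforward to verify.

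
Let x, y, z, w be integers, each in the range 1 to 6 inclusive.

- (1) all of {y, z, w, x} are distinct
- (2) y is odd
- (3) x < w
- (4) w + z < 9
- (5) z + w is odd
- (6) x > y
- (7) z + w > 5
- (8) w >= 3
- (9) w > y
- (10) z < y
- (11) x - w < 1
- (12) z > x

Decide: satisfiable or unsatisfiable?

Constraints 6, 10, and 12 give y < x, x < z, z < y. Chaining: y < x < z < y, which forces y < y — impossible.

Unsatisfiable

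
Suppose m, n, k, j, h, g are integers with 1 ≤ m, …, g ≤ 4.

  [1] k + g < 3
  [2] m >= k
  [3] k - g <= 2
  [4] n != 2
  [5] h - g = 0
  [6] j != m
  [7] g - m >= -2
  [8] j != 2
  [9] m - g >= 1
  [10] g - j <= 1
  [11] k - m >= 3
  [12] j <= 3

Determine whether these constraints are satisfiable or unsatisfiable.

Unsatisfiable

Constraints 3, 9, and 11 give m − g ≥ 1, g − k ≥ -2, k − m ≥ 3.
Adding all 3 inequalities: the left sides telescope to 0, and the right sides sum to 1 + (-2) + 3 = 2. So 0 ≥ 2, which is false.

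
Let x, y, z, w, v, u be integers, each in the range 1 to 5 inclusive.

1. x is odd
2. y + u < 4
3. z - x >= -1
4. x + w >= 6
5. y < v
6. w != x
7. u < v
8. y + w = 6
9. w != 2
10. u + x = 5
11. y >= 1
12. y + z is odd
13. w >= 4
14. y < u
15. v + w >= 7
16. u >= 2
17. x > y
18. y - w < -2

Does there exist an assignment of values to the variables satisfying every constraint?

Satisfiable

The assignment x = 3, y = 1, z = 4, w = 5, v = 5, u = 2 works:
  constraint 2 holds since y + u = 3.
  constraint 3 holds since z - x = 1.
The rest check out directly.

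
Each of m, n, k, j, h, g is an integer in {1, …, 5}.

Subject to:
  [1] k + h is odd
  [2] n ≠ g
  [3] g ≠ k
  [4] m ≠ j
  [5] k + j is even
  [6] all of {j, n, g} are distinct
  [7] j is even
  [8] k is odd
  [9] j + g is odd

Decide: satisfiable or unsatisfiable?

Unsatisfiable

Constraint 8 makes k odd and constraint 7 makes j even, so k + j must be odd. Constraint 5 says k + j is even — contradiction.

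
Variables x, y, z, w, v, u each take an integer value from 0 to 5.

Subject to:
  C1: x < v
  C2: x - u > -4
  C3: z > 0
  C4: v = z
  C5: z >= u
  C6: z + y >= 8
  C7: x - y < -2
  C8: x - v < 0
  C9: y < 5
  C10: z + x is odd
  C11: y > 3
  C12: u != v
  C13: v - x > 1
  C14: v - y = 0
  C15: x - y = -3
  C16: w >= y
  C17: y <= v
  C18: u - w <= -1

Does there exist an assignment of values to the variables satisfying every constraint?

Satisfiable

Take x = 1, y = 4, z = 4, w = 4, v = 4, u = 2. Then constraint 2: x - u = -1; constraint 6: z + y = 8; constraint 7: x - y = -3, and every other listed constraint is also met.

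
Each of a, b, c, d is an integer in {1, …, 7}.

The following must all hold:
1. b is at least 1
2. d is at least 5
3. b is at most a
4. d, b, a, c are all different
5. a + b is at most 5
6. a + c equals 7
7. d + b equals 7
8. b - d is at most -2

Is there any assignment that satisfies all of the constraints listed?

Satisfiable

Setting (a, b, c, d) = (4, 1, 3, 6) satisfies everything: constraint 5: a + b = 5; constraint 6: a + c = 7, and the others follow.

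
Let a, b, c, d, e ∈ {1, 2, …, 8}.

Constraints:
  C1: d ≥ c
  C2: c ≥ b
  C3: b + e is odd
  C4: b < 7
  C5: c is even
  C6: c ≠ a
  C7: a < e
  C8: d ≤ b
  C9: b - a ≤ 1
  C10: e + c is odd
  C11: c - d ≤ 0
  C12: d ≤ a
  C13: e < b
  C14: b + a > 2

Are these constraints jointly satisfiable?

Unsatisfiable

Constraints 2, 7, 11, 12, and 13 give c ≤ d, d ≤ a, a < e, e < b, b ≤ c. Chaining: c ≤ d ≤ a < e < b ≤ c, which forces c < c — impossible.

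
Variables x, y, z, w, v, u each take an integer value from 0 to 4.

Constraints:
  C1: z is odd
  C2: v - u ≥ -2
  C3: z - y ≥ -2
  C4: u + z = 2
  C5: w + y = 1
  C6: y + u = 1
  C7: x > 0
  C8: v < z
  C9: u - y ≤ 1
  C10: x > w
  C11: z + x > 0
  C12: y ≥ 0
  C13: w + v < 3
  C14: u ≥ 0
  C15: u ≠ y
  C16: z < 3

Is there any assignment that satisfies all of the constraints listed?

Satisfiable

One satisfying assignment is x = 2, y = 0, z = 1, w = 1, v = 0, u = 1.
For the less obvious constraints — constraint 2: v - u = -1; constraint 3: z - y = 1 — and the others hold by inspection.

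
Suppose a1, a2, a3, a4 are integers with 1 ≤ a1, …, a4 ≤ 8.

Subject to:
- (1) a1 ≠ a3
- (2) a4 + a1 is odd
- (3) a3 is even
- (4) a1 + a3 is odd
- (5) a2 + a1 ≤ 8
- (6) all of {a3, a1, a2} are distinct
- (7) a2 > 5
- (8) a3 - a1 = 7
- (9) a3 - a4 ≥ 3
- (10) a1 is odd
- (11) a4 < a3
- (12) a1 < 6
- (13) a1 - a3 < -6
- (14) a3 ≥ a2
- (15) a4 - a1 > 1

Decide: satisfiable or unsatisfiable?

The assignment a1 = 1, a2 = 7, a3 = 8, a4 = 4 works:
  constraint 5 holds since a2 + a1 = 8.
  constraint 8 holds since a3 - a1 = 7.
  constraint 9 holds since a3 - a4 = 4.
The rest check out directly.

Satisfiable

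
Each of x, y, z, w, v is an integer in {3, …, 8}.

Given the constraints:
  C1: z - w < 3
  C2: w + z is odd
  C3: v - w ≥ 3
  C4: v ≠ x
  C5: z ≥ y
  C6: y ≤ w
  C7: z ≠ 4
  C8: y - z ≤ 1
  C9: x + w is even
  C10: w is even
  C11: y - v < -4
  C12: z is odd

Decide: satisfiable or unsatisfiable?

Satisfiable

Take x = 6, y = 3, z = 5, w = 4, v = 8. Then constraint 1: z - w = 1; constraint 3: v - w = 4; constraint 8: y - z = -2, and every other listed constraint is also met.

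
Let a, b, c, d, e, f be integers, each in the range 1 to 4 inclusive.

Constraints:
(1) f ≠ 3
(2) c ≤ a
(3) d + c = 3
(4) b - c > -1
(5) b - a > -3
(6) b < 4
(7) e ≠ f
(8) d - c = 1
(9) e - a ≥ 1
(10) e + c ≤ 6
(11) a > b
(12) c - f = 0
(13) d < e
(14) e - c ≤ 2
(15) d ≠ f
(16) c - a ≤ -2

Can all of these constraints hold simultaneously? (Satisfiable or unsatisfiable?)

Constraints 9, 14, and 16 give a − c ≥ 2, c − e ≥ -2, e − a ≥ 1.
Adding all 3 inequalities: the left sides telescope to 0, and the right sides sum to 2 + (-2) + 1 = 1. So 0 ≥ 1, which is false.

Unsatisfiable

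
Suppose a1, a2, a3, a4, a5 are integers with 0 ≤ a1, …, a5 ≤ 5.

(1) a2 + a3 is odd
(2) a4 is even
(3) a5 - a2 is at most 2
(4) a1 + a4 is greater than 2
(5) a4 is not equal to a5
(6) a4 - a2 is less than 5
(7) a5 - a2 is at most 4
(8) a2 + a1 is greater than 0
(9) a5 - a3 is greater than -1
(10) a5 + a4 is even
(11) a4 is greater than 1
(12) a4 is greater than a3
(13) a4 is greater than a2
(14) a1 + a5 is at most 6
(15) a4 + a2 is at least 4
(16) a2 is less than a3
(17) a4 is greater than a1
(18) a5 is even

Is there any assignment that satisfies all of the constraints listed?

Satisfiable

Try a1 = 1, a2 = 1, a3 = 2, a4 = 4, a5 = 2.
Check constraint 3: a5 - a2 = 1; constraint 4: a1 + a4 = 5. The remaining constraints are straightforward to verify.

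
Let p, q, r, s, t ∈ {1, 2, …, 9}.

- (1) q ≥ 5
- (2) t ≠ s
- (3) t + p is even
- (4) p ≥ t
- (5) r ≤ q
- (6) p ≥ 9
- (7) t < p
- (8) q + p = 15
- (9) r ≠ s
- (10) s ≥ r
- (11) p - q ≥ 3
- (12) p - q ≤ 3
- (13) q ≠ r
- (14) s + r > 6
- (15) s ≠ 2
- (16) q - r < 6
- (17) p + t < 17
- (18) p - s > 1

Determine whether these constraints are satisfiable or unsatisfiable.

Satisfiable

Setting (p, q, r, s, t) = (9, 6, 1, 7, 5) satisfies everything: constraint 8: q + p = 15; constraint 11: p - q = 3; constraint 12: p - q = 3, and the others follow.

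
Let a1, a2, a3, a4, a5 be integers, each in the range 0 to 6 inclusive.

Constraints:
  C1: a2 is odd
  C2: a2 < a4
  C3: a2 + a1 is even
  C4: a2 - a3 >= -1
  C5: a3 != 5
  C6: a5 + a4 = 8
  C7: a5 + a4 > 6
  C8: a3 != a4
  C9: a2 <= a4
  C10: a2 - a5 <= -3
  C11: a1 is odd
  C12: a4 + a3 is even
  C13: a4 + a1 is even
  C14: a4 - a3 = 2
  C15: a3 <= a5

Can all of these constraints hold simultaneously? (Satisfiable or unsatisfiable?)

Setting (a1, a2, a3, a4, a5) = (3, 1, 1, 3, 5) satisfies everything: constraint 4: a2 - a3 = 0; constraint 6: a5 + a4 = 8; constraint 7: a5 + a4 = 8, and the others follow.

Satisfiable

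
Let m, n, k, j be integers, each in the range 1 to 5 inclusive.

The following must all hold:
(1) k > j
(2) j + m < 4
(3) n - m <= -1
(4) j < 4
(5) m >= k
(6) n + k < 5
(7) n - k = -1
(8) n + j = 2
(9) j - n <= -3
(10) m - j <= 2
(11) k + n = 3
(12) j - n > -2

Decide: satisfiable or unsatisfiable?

Constraints 3, 9, and 10 give n − j ≥ 3, j − m ≥ -2, m − n ≥ 1.
Adding all 3 inequalities: the left sides telescope to 0, and the right sides sum to 3 + (-2) + 1 = 2. So 0 ≥ 2, which is false.

Unsatisfiable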